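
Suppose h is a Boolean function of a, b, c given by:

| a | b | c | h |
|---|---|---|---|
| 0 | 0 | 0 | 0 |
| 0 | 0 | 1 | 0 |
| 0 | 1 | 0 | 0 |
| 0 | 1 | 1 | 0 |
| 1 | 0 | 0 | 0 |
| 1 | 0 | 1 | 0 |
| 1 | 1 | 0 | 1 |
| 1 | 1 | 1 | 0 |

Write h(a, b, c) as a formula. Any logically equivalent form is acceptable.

h is 1 on exactly one input, (1,1,0), whose minterm is a·b·¬c. So h is just that conjunction.

h(a, b, c) = (a AND b) AND NOT c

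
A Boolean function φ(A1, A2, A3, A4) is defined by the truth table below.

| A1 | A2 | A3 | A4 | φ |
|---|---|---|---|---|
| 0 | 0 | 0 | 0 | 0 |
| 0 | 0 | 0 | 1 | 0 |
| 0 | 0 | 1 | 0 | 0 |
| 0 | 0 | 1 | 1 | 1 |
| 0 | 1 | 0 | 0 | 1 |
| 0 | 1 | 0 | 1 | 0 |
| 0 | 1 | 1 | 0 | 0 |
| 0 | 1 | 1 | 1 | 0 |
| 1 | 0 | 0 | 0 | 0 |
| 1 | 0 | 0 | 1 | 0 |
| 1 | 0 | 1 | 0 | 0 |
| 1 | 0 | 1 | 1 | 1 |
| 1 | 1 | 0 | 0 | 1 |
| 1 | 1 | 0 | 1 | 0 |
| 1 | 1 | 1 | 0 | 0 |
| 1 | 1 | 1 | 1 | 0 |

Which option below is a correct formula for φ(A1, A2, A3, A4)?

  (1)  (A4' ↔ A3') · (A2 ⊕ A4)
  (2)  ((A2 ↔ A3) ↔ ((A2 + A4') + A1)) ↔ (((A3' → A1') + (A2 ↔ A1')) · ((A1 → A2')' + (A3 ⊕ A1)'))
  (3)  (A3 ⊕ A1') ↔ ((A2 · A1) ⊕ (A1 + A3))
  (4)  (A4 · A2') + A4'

(2) fails at (0,0,0,0): the formula yields 1, φ is 0.
(3) fails at (0,0,1,1): the formula yields 0, φ is 1.
(4) fails at (0,0,0,0): the formula yields 1, φ is 0.
That leaves (1). Evaluating it on every row reproduces the table of φ exactly.

1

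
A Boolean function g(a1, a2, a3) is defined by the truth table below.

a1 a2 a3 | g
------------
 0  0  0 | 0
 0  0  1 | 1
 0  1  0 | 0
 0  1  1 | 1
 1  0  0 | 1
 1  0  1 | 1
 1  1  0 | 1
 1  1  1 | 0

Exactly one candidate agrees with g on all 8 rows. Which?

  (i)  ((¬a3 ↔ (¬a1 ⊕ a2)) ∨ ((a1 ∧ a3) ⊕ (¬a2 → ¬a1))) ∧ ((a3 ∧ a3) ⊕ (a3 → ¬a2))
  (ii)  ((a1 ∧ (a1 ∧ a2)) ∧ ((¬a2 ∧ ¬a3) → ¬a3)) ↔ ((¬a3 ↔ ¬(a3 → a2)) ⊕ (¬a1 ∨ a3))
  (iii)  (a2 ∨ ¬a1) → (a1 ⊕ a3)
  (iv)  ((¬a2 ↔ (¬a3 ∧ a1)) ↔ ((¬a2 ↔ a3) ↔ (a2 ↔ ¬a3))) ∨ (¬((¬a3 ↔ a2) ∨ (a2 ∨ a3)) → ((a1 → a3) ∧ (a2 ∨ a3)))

iii

(i) fails at (0,0,0): the formula yields 1, g is 0.
(ii) fails at (0,0,1): the formula yields 0, g is 1.
(iv) fails at (0,1,0): the formula yields 1, g is 0.
That leaves (iii). Evaluating it on every row reproduces the table of g exactly.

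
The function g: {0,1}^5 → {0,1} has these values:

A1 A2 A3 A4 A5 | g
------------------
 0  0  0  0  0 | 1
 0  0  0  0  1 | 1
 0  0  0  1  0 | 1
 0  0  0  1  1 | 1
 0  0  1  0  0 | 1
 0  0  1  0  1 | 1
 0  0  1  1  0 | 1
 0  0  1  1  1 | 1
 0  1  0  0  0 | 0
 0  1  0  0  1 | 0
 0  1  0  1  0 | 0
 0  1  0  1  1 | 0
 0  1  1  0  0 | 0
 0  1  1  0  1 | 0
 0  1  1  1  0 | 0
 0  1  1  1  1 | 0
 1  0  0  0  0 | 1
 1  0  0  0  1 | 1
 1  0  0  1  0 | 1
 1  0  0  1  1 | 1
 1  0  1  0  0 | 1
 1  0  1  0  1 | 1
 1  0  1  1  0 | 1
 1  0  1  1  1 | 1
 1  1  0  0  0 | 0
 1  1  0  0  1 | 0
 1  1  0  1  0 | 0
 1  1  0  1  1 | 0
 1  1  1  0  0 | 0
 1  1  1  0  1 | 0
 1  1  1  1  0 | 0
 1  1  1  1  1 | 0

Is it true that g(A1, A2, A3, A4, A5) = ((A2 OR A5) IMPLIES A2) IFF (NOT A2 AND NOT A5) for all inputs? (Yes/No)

Yes

Check the formula against g row by row:
  A1=0, A2=0, A3=0, A4=0, A5=0: formula gives 1, g = 1 ✓
  A1=0, A2=0, A3=0, A4=0, A5=1: formula gives 1, g = 1 ✓
  A1=0, A2=0, A3=0, A4=1, A5=0: formula gives 1, g = 1 ✓
  A1=0, A2=0, A3=0, A4=1, A5=1: formula gives 1, g = 1 ✓
  … (the remaining 28 rows also agree.)
Every row agrees, so the formula is equivalent.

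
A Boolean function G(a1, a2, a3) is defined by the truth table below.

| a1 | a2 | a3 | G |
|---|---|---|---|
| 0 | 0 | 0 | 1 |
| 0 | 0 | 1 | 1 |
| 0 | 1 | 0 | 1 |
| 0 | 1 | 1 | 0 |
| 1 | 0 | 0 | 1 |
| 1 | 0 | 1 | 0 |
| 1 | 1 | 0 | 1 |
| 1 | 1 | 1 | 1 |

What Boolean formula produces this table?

G(a1, a2, a3) = NOT (((NOT a1 AND a2) AND a3) OR ((a1 AND NOT a2) AND a3))

There are just 2 zero rows: (0,1,1), (1,0,1). Their minterms are ¬a1·a2·a3, a1·¬a2·a3; the OR of those covers precisely the 0-outputs, and negating it yields G.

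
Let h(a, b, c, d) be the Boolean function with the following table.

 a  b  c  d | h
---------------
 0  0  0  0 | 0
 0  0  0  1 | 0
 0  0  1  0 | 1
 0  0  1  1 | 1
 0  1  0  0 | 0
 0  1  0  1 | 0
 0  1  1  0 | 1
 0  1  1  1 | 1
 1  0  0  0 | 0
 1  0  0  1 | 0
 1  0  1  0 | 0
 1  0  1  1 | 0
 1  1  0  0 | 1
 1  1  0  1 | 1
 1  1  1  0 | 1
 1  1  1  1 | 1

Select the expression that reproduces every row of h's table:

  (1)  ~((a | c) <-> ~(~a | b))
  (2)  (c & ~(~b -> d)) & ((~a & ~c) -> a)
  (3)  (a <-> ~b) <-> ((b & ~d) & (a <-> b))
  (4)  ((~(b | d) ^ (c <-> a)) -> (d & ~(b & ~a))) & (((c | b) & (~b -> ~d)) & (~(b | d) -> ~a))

(2) fails at (0,0,1,1): the formula yields 0, h is 1.
(3) fails at (0,0,0,0): the formula yields 1, h is 0.
(4) fails at (0,0,1,0): the formula yields 0, h is 1.
(1) is the remaining candidate, and it agrees with h on all 16 inputs.

1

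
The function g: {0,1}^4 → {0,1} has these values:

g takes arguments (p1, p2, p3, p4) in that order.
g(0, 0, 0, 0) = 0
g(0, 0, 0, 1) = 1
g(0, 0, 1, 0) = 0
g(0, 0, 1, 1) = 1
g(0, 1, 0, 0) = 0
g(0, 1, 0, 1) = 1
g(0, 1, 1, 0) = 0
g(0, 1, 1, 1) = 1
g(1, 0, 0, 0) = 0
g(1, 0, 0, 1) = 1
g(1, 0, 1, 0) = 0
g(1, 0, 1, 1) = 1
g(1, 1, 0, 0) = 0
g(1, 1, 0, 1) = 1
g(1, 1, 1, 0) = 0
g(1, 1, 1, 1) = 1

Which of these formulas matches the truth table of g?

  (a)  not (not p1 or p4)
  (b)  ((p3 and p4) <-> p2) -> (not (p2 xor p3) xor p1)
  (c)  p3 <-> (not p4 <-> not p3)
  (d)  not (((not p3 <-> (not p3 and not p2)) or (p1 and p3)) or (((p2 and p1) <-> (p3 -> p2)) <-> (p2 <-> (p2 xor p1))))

c

(a): at (0,0,0,1) it gives 0, but g = 1 — eliminated.
(b): at (0,0,0,0) it gives 1, but g = 0 — eliminated.
(d): at (0,0,0,1) it gives 0, but g = 1 — eliminated.
That leaves (c). Evaluating it on every row reproduces the table of g exactly.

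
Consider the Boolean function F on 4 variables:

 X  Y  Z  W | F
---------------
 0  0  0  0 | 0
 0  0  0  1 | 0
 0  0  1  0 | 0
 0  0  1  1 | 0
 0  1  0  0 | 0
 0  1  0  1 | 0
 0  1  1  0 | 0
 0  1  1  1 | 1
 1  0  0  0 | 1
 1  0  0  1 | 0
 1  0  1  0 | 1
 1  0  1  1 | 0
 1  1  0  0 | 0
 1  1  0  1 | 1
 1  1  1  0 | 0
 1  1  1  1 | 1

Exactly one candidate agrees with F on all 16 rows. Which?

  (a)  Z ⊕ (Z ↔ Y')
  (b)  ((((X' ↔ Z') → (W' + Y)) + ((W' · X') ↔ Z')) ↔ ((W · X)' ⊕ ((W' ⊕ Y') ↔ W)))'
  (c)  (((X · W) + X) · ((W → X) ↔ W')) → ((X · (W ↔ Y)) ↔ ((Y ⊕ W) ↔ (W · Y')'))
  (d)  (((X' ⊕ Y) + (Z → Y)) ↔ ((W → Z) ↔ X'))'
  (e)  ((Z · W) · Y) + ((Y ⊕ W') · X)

(a) fails at (0,1,0,0): the formula yields 1, F is 0.
(b) fails at (0,0,0,0): the formula yields 1, F is 0.
(c) fails at (0,0,0,0): the formula yields 1, F is 0.
(d) fails at (0,0,0,1): the formula yields 1, F is 0.
(e) is the remaining candidate, and it agrees with F on all 16 inputs.

e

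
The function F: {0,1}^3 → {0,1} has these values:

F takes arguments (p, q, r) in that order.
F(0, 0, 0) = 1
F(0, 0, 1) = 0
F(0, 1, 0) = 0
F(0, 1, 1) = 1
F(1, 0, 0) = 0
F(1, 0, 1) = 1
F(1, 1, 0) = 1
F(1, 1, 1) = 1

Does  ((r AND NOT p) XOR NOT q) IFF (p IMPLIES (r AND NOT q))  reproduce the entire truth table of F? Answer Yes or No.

Yes

Test each input against both F and the formula:
  p=0, q=0, r=0: formula gives 1, F = 1 ✓
  p=0, q=0, r=1: formula gives 0, F = 0 ✓
  p=0, q=1, r=0: formula gives 0, F = 0 ✓
  p=0, q=1, r=1: formula gives 1, F = 1 ✓
  p=1, q=0, r=0: formula gives 0, F = 0 ✓
  …and likewise for the remaining 3 rows.
All 8 rows match — the expression computes F exactly.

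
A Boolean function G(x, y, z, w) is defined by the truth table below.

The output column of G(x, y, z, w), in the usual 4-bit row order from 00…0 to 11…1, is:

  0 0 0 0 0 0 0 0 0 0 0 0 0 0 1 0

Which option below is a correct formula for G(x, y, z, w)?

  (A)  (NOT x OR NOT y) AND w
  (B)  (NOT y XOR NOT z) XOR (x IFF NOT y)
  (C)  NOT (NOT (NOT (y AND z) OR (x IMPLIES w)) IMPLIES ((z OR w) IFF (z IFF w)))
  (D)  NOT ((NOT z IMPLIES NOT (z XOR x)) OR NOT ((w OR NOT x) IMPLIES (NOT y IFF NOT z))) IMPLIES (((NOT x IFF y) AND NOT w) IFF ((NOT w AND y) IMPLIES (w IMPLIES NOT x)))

C

(A): at (0,0,0,1) it gives 1, but G = 0 — eliminated.
(B): at (0,0,1,0) it gives 1, but G = 0 — eliminated.
(D): at (0,0,0,0) it gives 1, but G = 0 — eliminated.
(C) is the remaining candidate, and it agrees with G on all 16 inputs.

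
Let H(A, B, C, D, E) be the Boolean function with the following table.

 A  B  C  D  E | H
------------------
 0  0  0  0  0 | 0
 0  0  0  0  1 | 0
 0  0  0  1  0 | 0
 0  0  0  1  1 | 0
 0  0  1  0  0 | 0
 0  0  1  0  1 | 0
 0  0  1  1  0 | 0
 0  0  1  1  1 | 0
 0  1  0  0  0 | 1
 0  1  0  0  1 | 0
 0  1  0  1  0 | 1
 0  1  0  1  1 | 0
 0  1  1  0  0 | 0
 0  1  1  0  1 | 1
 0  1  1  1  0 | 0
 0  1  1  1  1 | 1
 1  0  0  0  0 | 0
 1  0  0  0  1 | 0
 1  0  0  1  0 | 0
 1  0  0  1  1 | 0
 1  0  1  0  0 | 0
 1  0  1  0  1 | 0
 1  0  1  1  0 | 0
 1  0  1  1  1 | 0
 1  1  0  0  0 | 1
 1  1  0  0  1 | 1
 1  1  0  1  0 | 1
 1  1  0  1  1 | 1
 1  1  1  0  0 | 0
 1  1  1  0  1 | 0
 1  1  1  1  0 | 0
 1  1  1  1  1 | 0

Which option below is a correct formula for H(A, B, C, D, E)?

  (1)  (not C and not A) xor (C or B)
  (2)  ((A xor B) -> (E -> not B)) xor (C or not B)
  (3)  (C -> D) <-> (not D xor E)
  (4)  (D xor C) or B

2

(1) fails at (0,0,0,0,0): the formula yields 1, H is 0.
(3) fails at (0,0,0,0,0): the formula yields 1, H is 0.
(4) fails at (0,0,0,1,0): the formula yields 1, H is 0.
(2) is the remaining candidate, and it agrees with H on all 32 inputs.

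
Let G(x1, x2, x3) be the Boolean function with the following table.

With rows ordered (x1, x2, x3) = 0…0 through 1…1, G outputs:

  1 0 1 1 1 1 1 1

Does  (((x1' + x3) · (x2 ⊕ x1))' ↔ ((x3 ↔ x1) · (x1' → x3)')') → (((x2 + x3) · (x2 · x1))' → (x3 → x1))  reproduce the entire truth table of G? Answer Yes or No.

Yes

Test each input against both G and the formula:
  x1=0, x2=0, x3=0: formula gives 1, G = 1 ✓
  x1=0, x2=0, x3=1: formula gives 0, G = 0 ✓
  x1=0, x2=1, x3=0: formula gives 1, G = 1 ✓
  x1=0, x2=1, x3=1: formula gives 1, G = 1 ✓
  x1=1, x2=0, x3=0: formula gives 1, G = 1 ✓
  …and likewise for the remaining 3 rows.
No disagreement on any input; they are logically equivalent.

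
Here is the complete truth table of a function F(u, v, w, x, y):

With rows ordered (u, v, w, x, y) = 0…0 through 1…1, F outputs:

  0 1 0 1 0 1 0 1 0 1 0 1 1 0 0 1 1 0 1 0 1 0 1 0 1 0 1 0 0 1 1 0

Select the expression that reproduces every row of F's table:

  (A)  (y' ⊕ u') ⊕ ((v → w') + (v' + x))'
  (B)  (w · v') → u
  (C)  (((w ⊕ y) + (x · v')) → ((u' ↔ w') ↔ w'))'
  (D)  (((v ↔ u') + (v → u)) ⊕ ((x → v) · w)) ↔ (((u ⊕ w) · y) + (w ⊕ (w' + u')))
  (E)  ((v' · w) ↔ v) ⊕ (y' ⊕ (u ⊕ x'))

A

(B) fails at (0,0,0,0,0): the formula yields 1, F is 0.
(C) fails at (0,0,0,0,1): the formula yields 0, F is 1.
(D) fails at (0,0,0,0,0): the formula yields 1, F is 0.
(E) fails at (0,0,0,0,0): the formula yields 1, F is 0.
(A) is the remaining candidate, and it agrees with F on all 32 inputs.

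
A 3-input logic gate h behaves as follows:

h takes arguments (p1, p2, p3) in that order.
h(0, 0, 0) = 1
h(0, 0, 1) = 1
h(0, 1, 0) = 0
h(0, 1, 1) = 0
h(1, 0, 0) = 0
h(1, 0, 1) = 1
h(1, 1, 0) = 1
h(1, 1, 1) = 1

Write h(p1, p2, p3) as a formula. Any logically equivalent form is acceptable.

h(p1, p2, p3) = NOT ((((NOT p1 AND p2) AND NOT p3) OR ((NOT p1 AND p2) AND p3)) OR ((p1 AND NOT p2) AND NOT p3))

There are just 3 zero rows: (0,1,0), (0,1,1), (1,0,0). Their minterms are ¬p1·p2·¬p3, ¬p1·p2·p3, p1·¬p2·¬p3; the OR of those covers precisely the 0-outputs, and negating it yields h.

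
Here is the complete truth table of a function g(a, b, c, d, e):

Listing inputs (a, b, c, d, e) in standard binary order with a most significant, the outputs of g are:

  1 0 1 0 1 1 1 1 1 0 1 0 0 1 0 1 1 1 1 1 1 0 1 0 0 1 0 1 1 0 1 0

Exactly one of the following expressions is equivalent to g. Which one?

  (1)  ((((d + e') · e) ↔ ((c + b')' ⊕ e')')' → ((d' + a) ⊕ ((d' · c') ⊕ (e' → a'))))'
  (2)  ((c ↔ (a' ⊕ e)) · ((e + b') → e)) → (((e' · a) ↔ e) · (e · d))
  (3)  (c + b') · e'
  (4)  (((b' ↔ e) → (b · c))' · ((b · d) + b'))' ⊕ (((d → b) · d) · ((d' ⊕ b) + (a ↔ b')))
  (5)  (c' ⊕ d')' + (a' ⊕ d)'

2

(1) fails at (0,0,0,0,0): the formula yields 0, g is 1.
(3) fails at (0,0,1,0,1): the formula yields 0, g is 1.
(4) fails at (0,0,1,0,1): the formula yields 0, g is 1.
(5) fails at (0,0,0,0,1): the formula yields 1, g is 0.
That leaves (2). Evaluating it on every row reproduces the table of g exactly.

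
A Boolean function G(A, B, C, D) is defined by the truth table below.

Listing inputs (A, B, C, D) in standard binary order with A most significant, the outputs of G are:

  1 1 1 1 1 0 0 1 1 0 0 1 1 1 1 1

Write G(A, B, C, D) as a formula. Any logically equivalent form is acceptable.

G(A, B, C, D) = ¬((((((¬A ∧ B) ∧ ¬C) ∧ D) ∨ (((¬A ∧ B) ∧ C) ∧ ¬D)) ∨ (((A ∧ ¬B) ∧ ¬C) ∧ D)) ∨ (((A ∧ ¬B) ∧ C) ∧ ¬D))

There are just 4 zero rows: (0,1,0,1), (0,1,1,0), (1,0,0,1), (1,0,1,0). Their minterms are ¬A·B·¬C·D, ¬A·B·C·¬D, A·¬B·¬C·D, A·¬B·C·¬D; the OR of those covers precisely the 0-outputs, and negating it yields G.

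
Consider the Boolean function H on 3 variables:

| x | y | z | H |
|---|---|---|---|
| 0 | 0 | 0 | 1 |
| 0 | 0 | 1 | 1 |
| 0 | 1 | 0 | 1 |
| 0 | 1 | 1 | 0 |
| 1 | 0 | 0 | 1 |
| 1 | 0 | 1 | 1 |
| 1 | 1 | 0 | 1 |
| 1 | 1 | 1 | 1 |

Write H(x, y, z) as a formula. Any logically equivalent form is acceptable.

Only row (0,1,1) gives 0. So H is 1 everywhere except there — the complement of the minterm ¬x·y·z.

H(x, y, z) = ¬((¬x ∧ y) ∧ z)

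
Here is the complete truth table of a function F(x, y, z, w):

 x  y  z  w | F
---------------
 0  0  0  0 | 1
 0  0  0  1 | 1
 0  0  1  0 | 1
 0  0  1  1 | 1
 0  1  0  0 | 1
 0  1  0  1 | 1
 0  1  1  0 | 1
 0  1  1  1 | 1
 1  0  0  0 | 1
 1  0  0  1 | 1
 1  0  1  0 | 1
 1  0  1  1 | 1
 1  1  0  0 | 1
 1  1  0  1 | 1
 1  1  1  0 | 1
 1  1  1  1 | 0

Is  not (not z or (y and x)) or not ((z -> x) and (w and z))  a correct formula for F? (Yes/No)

Test each input against both F and the formula:
  x=0, y=0, z=0, w=0: formula gives 1, F = 1 ✓
  x=0, y=0, z=0, w=1: formula gives 1, F = 1 ✓
  x=0, y=0, z=1, w=0: formula gives 1, F = 1 ✓
  x=0, y=0, z=1, w=1: formula gives 1, F = 1 ✓
  … (the remaining 12 rows also agree.)
Every row agrees, so the formula is equivalent.

Yes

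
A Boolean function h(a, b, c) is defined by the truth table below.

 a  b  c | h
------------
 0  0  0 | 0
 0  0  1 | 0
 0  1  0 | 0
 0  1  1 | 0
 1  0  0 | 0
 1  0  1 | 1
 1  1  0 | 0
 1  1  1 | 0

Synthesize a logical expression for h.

h(a, b, c) = (a & ~b) & c

h is 1 on exactly one input, (1,0,1), whose minterm is a·¬b·c. So h is just that conjunction.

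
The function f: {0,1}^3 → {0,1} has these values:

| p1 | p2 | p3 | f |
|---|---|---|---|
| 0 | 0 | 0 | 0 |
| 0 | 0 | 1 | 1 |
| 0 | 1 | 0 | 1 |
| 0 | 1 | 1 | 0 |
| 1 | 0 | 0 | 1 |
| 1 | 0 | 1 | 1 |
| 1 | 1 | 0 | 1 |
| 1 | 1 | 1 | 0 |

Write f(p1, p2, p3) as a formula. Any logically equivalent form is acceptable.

There are just 3 zero rows: (0,0,0), (0,1,1), (1,1,1). Their minterms are ¬p1·¬p2·¬p3, ¬p1·p2·p3, p1·p2·p3; the OR of those covers precisely the 0-outputs, and negating it yields f.

f(p1, p2, p3) = NOT ((((NOT p1 AND NOT p2) AND NOT p3) OR ((NOT p1 AND p2) AND p3)) OR ((p1 AND p2) AND p3))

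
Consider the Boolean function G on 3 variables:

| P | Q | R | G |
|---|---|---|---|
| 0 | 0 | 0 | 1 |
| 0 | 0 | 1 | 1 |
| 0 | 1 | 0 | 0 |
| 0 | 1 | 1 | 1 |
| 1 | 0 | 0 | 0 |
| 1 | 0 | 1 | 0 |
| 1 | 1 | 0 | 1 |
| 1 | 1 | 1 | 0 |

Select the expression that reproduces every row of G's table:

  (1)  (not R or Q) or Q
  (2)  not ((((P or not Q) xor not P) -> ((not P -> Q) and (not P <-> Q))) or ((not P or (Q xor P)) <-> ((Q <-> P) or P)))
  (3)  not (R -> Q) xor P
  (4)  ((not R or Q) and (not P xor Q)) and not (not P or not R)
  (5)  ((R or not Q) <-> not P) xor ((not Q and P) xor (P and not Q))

(1) fails at (0,0,1): the formula yields 0, G is 1.
(2) fails at (0,0,0): the formula yields 0, G is 1.
(3) fails at (0,0,0): the formula yields 0, G is 1.
(4) fails at (0,0,0): the formula yields 0, G is 1.
Only (5) survives; checking it on all 8 rows confirms it matches G.

5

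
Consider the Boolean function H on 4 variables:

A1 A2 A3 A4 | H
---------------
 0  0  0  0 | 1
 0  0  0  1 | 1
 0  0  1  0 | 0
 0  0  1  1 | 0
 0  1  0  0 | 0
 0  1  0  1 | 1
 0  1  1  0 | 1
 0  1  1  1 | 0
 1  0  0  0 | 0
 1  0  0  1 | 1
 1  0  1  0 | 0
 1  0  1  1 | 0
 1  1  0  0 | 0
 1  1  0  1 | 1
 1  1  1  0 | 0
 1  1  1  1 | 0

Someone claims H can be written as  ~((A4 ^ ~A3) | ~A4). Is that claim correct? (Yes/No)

Check the formula against H row by row:
  A1=0, A2=0, A3=0, A4=0: formula gives 0, but H = 1 ✗
Since they disagree at (0,0,0,0), the expression is not a correct formula for H.

No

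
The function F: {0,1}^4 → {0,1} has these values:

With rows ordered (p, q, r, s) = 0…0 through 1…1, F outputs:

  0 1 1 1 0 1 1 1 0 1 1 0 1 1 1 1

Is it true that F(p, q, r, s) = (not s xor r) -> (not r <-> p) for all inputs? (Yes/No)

No

Test each input against both F and the formula:
  p=0, q=0, r=0, s=0: formula gives 0, F = 0 ✓
  p=0, q=0, r=0, s=1: formula gives 1, F = 1 ✓
  p=0, q=0, r=1, s=0: formula gives 1, F = 1 ✓
  p=0, q=0, r=1, s=1: formula gives 1, F = 1 ✓
  …
  p=1, q=0, r=0, s=0: formula gives 1, but F = 0 ✗
Row (1,0,0,0) is a counterexample, so the formula is not equivalent to F.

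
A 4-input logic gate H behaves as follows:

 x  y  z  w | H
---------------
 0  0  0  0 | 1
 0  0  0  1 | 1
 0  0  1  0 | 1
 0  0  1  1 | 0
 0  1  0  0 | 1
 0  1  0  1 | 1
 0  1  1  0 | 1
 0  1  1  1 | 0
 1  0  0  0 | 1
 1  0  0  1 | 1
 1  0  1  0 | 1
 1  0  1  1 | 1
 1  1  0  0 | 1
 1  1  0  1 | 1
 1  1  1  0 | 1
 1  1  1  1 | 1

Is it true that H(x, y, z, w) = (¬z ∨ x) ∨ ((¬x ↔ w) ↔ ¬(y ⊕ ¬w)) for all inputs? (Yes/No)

No

Test each input against both H and the formula:
  x=0, y=0, z=0, w=0: formula gives 1, H = 1 ✓
  x=0, y=0, z=0, w=1: formula gives 1, H = 1 ✓
  x=0, y=0, z=1, w=0: formula gives 1, H = 1 ✓
  x=0, y=0, z=1, w=1: formula gives 1, but H = 0 ✗
Since they disagree at (0,0,1,1), the expression is not a correct formula for H.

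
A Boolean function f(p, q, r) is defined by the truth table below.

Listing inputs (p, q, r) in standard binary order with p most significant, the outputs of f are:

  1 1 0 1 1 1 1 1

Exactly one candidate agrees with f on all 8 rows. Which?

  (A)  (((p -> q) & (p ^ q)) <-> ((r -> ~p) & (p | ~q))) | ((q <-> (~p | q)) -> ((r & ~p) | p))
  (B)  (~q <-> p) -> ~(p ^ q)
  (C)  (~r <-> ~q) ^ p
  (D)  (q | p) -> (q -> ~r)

A

(B) disagrees with f on (0,1,1) (formula → 0, table → 1); rule it out.
(C) disagrees with f on (0,0,1) (formula → 0, table → 1); rule it out.
(D) disagrees with f on (0,1,0) (formula → 1, table → 0); rule it out.
(A) is the remaining candidate, and it agrees with f on all 8 inputs.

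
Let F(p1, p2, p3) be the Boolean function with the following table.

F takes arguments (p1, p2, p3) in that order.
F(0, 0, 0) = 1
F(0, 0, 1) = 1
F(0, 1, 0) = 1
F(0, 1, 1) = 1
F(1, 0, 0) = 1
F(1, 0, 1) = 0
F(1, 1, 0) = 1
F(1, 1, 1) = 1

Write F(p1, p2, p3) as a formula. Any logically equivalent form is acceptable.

Only row (1,0,1) gives 0. So F is 1 everywhere except there — the complement of the minterm p1·¬p2·p3.

F(p1, p2, p3) = ¬((p1 ∧ ¬p2) ∧ p3)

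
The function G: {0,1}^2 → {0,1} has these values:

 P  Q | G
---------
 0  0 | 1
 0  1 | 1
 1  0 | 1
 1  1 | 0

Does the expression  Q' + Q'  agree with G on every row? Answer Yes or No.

No

Evaluate Q' + Q' on each row and compare to G:
  P=0, Q=0: formula gives 1, G = 1 ✓
  P=0, Q=1: formula gives 0, but G = 1 ✗
A single disagreement suffices: at (0,1) they differ, so the formula does not compute G.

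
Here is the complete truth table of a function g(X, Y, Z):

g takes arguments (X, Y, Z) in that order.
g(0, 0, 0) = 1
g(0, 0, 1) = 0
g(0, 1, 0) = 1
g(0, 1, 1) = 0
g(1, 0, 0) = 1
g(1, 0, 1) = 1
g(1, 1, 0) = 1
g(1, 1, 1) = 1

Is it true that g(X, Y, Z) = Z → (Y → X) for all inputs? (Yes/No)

Evaluate Z → (Y → X) on each row and compare to g:
  X=0, Y=0, Z=0: formula gives 1, g = 1 ✓
  X=0, Y=0, Z=1: formula gives 1, but g = 0 ✗
Row (0,0,1) is a counterexample, so the formula is not equivalent to g.

No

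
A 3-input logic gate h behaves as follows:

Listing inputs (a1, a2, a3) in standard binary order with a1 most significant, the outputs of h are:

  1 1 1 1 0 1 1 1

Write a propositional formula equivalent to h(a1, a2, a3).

h(a1, a2, a3) = not ((a1 and not a2) and not a3)

Only row (1,0,0) gives 0. So h is 1 everywhere except there — the complement of the minterm a1·¬a2·¬a3.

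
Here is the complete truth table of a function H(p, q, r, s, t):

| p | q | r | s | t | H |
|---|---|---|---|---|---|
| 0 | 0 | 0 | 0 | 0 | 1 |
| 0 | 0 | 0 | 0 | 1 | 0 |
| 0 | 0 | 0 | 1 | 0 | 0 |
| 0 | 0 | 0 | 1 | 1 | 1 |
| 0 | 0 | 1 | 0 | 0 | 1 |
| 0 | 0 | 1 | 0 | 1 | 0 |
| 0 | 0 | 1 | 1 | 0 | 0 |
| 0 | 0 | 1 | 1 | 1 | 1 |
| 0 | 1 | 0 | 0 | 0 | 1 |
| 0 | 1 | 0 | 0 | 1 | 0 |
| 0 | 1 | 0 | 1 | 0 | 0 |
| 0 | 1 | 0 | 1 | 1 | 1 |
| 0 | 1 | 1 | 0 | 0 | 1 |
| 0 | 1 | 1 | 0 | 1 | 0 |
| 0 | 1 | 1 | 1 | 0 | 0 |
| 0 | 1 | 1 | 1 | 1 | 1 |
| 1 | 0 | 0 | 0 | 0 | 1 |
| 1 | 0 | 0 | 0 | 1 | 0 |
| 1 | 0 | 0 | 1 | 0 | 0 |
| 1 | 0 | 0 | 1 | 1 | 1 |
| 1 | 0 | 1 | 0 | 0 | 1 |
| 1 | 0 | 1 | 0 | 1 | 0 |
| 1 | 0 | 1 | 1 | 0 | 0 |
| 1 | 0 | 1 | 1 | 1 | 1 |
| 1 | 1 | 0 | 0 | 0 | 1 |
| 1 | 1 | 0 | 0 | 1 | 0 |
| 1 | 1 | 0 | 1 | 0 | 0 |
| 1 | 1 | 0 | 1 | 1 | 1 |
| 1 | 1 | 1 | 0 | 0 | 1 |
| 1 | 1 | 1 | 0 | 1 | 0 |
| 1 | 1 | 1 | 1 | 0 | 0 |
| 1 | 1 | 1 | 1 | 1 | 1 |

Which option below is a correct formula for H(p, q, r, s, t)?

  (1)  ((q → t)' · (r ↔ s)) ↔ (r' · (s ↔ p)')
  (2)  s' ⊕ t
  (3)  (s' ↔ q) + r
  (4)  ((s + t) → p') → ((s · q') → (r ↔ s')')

(1) fails at (0,0,0,0,1): the formula yields 1, H is 0.
(3) fails at (0,0,0,0,0): the formula yields 0, H is 1.
(4) fails at (0,0,0,0,1): the formula yields 1, H is 0.
That leaves (2). Evaluating it on every row reproduces the table of H exactly.

2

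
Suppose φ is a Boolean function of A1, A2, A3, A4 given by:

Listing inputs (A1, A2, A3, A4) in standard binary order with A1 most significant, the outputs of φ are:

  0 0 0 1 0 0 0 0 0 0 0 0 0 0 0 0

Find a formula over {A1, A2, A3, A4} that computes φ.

φ(A1, A2, A3, A4) = ((NOT A1 AND NOT A2) AND A3) AND A4

Only row (0,0,1,1) gives 1. That row's minterm ¬A1·¬A2·A3·A4 is φ directly.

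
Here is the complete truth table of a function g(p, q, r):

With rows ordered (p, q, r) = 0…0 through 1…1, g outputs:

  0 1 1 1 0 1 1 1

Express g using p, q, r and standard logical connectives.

g(p, q, r) = ~(((~p & ~q) & ~r) | ((p & ~q) & ~r))

The 0-rows are (0,0,0), (1,0,0). Take each as a conjunction (¬p·¬q·¬r, p·¬q·¬r), form their disjunction, and complement — that gives a formula that is 1 everywhere g is.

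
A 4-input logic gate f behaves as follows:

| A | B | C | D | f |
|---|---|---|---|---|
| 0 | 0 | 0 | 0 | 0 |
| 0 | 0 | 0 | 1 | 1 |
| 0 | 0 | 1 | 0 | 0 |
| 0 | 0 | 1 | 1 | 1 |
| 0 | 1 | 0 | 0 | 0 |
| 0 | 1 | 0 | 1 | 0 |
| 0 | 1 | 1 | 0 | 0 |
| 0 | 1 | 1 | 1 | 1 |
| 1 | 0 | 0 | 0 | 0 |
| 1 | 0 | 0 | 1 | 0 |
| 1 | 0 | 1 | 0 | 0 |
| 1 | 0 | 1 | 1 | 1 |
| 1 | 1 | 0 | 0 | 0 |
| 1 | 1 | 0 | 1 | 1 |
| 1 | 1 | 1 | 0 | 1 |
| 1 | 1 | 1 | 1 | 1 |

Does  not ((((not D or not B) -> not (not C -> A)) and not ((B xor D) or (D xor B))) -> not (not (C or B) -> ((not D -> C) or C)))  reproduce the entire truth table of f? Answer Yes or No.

Check the formula against f row by row:
  A=0, B=0, C=0, D=0: formula gives 0, f = 0 ✓
  A=0, B=0, C=0, D=1: formula gives 0, but f = 1 ✗
Row (0,0,0,1) is a counterexample, so the formula is not equivalent to f.

No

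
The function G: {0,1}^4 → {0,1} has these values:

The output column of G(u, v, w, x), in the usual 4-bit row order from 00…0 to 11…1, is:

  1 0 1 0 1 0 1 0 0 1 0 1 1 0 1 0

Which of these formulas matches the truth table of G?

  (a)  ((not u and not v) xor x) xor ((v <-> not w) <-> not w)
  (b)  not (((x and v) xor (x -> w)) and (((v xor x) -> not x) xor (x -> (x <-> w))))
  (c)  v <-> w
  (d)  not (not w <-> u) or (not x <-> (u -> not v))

(b) fails at (0,0,0,1): the formula yields 1, G is 0.
(c) fails at (0,0,0,1): the formula yields 1, G is 0.
(d) fails at (0,0,0,1): the formula yields 1, G is 0.
Only (a) survives; checking it on all 16 rows confirms it matches G.

a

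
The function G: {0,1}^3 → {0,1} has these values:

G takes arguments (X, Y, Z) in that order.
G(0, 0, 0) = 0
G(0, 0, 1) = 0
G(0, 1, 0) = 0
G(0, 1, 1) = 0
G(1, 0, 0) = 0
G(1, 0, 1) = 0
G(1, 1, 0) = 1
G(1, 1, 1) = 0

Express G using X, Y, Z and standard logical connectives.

G(X, Y, Z) = (X & Y) & ~Z

G is 1 on exactly one input, (1,1,0), whose minterm is X·Y·¬Z. So G is just that conjunction.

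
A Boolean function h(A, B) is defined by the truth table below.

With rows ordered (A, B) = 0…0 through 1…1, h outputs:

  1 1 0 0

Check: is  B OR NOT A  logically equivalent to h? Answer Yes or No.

No

Test each input against both h and the formula:
  A=0, B=0: formula gives 1, h = 1 ✓
  A=0, B=1: formula gives 1, h = 1 ✓
  A=1, B=0: formula gives 0, h = 0 ✓
  A=1, B=1: formula gives 1, but h = 0 ✗
Row (1,1) is a counterexample, so the formula is not equivalent to h.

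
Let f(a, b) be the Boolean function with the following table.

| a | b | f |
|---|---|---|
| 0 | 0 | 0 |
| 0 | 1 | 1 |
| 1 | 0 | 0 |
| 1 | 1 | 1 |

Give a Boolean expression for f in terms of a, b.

f(a, b) = (¬a ∧ b) ∨ (a ∧ b)

Collect the rows where f=1 — (0,1), (1,1) — and write one minterm per row: ¬a·b, a·b. Their union (logical OR) reproduces the table exactly.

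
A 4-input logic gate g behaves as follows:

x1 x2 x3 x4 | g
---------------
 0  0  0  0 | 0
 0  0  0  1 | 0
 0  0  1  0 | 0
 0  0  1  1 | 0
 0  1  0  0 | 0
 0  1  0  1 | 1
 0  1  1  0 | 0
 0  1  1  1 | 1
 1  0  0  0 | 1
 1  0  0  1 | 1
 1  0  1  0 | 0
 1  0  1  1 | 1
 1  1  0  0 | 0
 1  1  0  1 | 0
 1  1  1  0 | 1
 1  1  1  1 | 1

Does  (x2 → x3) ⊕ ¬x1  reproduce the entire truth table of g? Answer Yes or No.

Test each input against both g and the formula:
  x1=0, x2=0, x3=0, x4=0: formula gives 0, g = 0 ✓
  x1=0, x2=0, x3=0, x4=1: formula gives 0, g = 0 ✓
  x1=0, x2=0, x3=1, x4=0: formula gives 0, g = 0 ✓
  x1=0, x2=0, x3=1, x4=1: formula gives 0, g = 0 ✓
  x1=0, x2=1, x3=0, x4=0: formula gives 1, but g = 0 ✗
Since they disagree at (0,1,0,0), the expression is not a correct formula for g.

No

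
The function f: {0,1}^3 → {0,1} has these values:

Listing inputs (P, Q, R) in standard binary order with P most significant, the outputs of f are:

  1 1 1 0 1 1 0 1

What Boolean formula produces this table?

There are just 2 zero rows: (0,1,1), (1,1,0). Their minterms are ¬P·Q·R, P·Q·¬R; the OR of those covers precisely the 0-outputs, and negating it yields f.

f(P, Q, R) = ~(((~P & Q) & R) | ((P & Q) & ~R))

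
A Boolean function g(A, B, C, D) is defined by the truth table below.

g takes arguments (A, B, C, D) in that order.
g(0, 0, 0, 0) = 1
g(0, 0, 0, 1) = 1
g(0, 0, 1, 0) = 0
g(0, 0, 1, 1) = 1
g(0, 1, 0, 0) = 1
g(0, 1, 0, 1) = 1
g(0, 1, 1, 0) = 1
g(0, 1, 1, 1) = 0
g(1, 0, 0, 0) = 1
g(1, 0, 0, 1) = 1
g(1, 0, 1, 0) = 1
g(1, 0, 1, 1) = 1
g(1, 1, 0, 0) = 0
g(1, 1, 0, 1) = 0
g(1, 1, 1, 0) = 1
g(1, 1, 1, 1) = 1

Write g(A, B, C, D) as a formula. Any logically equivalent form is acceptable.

g(A, B, C, D) = NOT ((((((NOT A AND NOT B) AND C) AND NOT D) OR (((NOT A AND B) AND C) AND D)) OR (((A AND B) AND NOT C) AND NOT D)) OR (((A AND B) AND NOT C) AND D))

There are just 4 zero rows: (0,0,1,0), (0,1,1,1), (1,1,0,0), (1,1,0,1). Their minterms are ¬A·¬B·C·¬D, ¬A·B·C·D, A·B·¬C·¬D, A·B·¬C·D; the OR of those covers precisely the 0-outputs, and negating it yields g.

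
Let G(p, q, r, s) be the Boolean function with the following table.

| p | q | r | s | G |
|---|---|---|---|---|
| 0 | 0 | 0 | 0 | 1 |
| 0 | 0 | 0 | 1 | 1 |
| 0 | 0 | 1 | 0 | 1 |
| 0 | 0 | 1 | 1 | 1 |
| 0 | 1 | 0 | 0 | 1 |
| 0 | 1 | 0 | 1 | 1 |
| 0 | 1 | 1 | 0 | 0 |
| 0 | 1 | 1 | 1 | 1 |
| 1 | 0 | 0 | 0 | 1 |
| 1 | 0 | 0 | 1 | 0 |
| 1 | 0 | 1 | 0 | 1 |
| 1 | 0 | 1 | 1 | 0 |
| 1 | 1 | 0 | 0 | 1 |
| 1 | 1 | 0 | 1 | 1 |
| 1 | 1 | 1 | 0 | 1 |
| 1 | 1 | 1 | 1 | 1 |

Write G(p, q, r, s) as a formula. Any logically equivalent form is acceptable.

The 0-rows are (0,1,1,0), (1,0,0,1), (1,0,1,1). Take each as a conjunction (¬p·q·r·¬s, p·¬q·¬r·s, p·¬q·r·s), form their disjunction, and complement — that gives a formula that is 1 everywhere G is.

G(p, q, r, s) = (((((p' · q) · r) · s') + (((p · q') · r') · s)) + (((p · q') · r) · s))'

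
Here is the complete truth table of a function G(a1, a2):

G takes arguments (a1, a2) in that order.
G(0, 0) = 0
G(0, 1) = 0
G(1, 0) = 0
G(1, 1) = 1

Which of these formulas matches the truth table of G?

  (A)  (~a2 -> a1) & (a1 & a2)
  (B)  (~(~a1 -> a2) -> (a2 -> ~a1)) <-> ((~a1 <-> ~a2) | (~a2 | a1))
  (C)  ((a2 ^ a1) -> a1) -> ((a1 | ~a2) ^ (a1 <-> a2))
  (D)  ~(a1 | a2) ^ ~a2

(B): at (0,0) it gives 1, but G = 0 — eliminated.
(C): at (0,1) it gives 1, but G = 0 — eliminated.
(D): at (1,0) it gives 1, but G = 0 — eliminated.
Only (A) survives; checking it on all 4 rows confirms it matches G.

A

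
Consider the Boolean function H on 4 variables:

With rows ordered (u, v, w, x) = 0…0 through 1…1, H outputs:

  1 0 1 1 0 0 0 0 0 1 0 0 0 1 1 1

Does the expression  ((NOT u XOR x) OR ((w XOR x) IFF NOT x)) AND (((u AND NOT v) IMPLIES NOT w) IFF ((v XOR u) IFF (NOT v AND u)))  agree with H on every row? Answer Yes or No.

Test each input against both H and the formula:
  u=0, v=0, w=0, x=0: formula gives 1, H = 1 ✓
  u=0, v=0, w=0, x=1: formula gives 0, H = 0 ✓
  u=0, v=0, w=1, x=0: formula gives 1, H = 1 ✓
  u=0, v=0, w=1, x=1: formula gives 1, H = 1 ✓
  … (the remaining 12 rows also agree.)
No disagreement on any input; they are logically equivalent.

Yes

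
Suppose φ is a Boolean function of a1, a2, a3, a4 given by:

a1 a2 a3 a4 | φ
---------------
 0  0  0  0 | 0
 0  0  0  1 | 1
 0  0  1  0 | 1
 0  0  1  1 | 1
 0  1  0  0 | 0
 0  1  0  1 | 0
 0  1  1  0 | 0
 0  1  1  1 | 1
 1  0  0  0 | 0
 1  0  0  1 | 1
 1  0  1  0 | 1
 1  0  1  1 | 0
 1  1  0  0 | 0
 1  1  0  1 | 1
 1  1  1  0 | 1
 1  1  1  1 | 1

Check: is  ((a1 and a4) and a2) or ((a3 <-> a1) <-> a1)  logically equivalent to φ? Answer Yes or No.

Check the formula against φ row by row:
  a1=0, a2=0, a3=0, a4=0: formula gives 0, φ = 0 ✓
  a1=0, a2=0, a3=0, a4=1: formula gives 0, but φ = 1 ✗
Since they disagree at (0,0,0,1), the expression is not a correct formula for φ.

No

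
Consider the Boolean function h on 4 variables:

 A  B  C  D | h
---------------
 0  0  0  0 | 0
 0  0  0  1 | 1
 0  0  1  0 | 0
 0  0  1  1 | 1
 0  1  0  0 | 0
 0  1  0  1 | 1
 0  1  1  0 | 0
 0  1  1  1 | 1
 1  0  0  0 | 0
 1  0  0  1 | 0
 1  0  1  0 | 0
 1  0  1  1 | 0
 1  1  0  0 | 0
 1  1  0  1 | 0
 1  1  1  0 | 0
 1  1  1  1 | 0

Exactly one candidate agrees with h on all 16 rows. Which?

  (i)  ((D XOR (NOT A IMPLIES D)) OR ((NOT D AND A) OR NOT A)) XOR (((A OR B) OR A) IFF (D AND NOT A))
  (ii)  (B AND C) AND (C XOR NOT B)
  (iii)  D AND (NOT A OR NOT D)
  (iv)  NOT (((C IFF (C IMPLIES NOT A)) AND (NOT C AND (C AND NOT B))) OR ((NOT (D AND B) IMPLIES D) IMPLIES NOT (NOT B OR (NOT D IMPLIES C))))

iii

(i) fails at (0,1,0,0): the formula yields 1, h is 0.
(ii) fails at (0,0,0,1): the formula yields 0, h is 1.
(iv) fails at (1,0,0,1): the formula yields 1, h is 0.
Only (iii) survives; checking it on all 16 rows confirms it matches h.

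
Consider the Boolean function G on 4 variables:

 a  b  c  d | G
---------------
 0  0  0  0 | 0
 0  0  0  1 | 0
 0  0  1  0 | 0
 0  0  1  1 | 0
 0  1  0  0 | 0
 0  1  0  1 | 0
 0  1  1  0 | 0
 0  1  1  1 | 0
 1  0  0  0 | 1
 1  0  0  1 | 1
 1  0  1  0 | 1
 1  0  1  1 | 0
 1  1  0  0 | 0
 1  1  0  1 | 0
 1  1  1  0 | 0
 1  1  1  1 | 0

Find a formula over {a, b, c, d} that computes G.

G(a, b, c, d) = ((((a · b') · c') · d') + (((a · b') · c') · d)) + (((a · b') · c) · d')

G=1 on 3 inputs: (1,0,0,0), (1,0,0,1), (1,0,1,0). Reading each as a conjunction of literals (a·¬b·¬c·¬d, a·¬b·¬c·d, a·¬b·c·¬d) and taking the OR gives the canonical DNF.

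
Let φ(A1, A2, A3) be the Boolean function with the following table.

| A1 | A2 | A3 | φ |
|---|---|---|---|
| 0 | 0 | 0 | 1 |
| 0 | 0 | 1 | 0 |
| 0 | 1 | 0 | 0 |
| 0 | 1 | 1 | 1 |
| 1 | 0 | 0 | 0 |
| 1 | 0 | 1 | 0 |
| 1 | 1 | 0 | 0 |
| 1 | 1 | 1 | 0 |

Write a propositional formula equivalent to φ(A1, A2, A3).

φ(A1, A2, A3) = ((A1' · A2') · A3') + ((A1' · A2) · A3)

The 1-rows are (0,0,0), (0,1,1). Each contributes one minterm — ¬A1·¬A2·¬A3; ¬A1·A2·A3 — and their disjunction is a sum-of-products form of φ.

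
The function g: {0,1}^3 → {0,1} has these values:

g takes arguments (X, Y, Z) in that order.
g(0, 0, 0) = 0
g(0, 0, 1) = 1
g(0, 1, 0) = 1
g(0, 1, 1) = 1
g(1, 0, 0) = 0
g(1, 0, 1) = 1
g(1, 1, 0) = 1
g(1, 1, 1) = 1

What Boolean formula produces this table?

g(X, Y, Z) = NOT (((NOT X AND NOT Y) AND NOT Z) OR ((X AND NOT Y) AND NOT Z))

There are just 2 zero rows: (0,0,0), (1,0,0). Their minterms are ¬X·¬Y·¬Z, X·¬Y·¬Z; the OR of those covers precisely the 0-outputs, and negating it yields g.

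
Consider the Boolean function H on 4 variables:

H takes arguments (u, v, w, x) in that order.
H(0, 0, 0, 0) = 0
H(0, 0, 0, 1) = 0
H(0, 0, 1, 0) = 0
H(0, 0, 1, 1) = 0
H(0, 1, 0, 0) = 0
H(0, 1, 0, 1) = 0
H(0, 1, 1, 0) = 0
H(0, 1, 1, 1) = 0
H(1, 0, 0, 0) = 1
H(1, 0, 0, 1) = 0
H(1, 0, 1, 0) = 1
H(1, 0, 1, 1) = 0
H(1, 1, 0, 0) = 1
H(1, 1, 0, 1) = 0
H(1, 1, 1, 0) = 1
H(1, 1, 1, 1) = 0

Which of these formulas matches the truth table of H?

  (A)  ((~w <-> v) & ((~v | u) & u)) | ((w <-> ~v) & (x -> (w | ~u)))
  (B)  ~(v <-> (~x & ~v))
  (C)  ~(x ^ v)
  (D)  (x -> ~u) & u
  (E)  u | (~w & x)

(A) disagrees with H on (0,0,1,0) (formula → 1, table → 0); rule it out.
(B) disagrees with H on (0,0,0,0) (formula → 1, table → 0); rule it out.
(C) disagrees with H on (0,0,0,0) (formula → 1, table → 0); rule it out.
(E) disagrees with H on (0,0,0,1) (formula → 1, table → 0); rule it out.
(D) is the remaining candidate, and it agrees with H on all 16 inputs.

D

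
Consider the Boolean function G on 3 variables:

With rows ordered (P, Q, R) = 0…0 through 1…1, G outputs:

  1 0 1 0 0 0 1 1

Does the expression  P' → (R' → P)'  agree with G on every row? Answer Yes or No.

Test each input against both G and the formula:
  P=0, Q=0, R=0: formula gives 1, G = 1 ✓
  P=0, Q=0, R=1: formula gives 0, G = 0 ✓
  P=0, Q=1, R=0: formula gives 1, G = 1 ✓
  P=0, Q=1, R=1: formula gives 0, G = 0 ✓
  P=1, Q=0, R=0: formula gives 1, but G = 0 ✗
Row (1,0,0) is a counterexample, so the formula is not equivalent to G.

No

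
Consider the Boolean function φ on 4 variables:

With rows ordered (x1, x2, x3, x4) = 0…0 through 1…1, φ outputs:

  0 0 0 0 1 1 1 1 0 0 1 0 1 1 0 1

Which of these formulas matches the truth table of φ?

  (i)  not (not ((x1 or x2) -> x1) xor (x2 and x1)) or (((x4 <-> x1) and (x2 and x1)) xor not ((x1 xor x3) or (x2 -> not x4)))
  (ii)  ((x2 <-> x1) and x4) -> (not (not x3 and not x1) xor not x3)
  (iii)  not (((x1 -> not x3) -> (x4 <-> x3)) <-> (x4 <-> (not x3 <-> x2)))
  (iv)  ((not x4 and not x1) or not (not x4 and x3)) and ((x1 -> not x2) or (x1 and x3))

(i): at (0,0,0,0) it gives 1, but φ = 0 — eliminated.
(ii): at (0,0,0,0) it gives 1, but φ = 0 — eliminated.
(iv): at (0,0,0,0) it gives 1, but φ = 0 — eliminated.
(iii) is the remaining candidate, and it agrees with φ on all 16 inputs.

iii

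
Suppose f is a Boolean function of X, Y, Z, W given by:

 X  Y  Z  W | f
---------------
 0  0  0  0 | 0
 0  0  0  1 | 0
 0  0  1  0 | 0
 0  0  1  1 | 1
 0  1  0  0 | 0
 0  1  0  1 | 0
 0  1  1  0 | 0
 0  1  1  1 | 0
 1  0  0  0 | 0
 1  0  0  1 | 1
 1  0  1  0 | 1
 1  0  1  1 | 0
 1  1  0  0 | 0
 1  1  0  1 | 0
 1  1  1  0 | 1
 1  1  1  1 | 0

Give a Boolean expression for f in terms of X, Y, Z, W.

The 1-rows are (0,0,1,1), (1,0,0,1), (1,0,1,0), (1,1,1,0). Each contributes one minterm — ¬X·¬Y·Z·W; X·¬Y·¬Z·W; X·¬Y·Z·¬W; X·Y·Z·¬W — and their disjunction is a sum-of-products form of f.

f(X, Y, Z, W) = (((((~X & ~Y) & Z) & W) | (((X & ~Y) & ~Z) & W)) | (((X & ~Y) & Z) & ~W)) | (((X & Y) & Z) & ~W)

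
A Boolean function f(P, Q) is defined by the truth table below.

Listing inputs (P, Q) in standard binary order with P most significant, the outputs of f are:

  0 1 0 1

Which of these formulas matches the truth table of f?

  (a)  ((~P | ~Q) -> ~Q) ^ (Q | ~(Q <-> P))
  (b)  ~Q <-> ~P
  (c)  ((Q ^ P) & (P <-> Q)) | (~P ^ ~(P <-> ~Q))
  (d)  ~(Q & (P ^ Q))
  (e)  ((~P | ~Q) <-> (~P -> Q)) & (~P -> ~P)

c

(a) disagrees with f on (0,0) (formula → 1, table → 0); rule it out.
(b) disagrees with f on (0,0) (formula → 1, table → 0); rule it out.
(d) disagrees with f on (0,0) (formula → 1, table → 0); rule it out.
(e) disagrees with f on (1,0) (formula → 1, table → 0); rule it out.
(c) is the remaining candidate, and it agrees with f on all 4 inputs.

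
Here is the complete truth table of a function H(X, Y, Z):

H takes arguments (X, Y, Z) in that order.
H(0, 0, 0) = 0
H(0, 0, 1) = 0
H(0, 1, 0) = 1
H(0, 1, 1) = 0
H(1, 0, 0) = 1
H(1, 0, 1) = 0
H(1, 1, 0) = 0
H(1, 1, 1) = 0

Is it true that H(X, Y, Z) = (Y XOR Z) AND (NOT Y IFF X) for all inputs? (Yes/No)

No

Test each input against both H and the formula:
  X=0, Y=0, Z=0: formula gives 0, H = 0 ✓
  X=0, Y=0, Z=1: formula gives 0, H = 0 ✓
  X=0, Y=1, Z=0: formula gives 1, H = 1 ✓
  X=0, Y=1, Z=1: formula gives 0, H = 0 ✓
  X=1, Y=0, Z=0: formula gives 0, but H = 1 ✗
A single disagreement suffices: at (1,0,0) they differ, so the formula does not compute H.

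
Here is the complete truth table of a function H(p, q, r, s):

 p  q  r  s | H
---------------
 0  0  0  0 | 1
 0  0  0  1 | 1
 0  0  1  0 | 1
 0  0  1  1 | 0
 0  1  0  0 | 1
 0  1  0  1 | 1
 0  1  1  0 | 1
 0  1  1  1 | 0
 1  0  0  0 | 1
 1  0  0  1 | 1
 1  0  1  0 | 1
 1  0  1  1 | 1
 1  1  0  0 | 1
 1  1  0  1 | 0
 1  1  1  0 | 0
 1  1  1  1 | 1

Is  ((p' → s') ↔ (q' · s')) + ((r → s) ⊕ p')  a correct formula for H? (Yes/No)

Evaluate ((p' → s') ↔ (q' · s')) + ((r → s) ⊕ p') on each row and compare to H:
  p=0, q=0, r=0, s=0: formula gives 1, H = 1 ✓
  p=0, q=0, r=0, s=1: formula gives 1, H = 1 ✓
  p=0, q=0, r=1, s=0: formula gives 1, H = 1 ✓
  p=0, q=0, r=1, s=1: formula gives 1, but H = 0 ✗
Row (0,0,1,1) is a counterexample, so the formula is not equivalent to H.

No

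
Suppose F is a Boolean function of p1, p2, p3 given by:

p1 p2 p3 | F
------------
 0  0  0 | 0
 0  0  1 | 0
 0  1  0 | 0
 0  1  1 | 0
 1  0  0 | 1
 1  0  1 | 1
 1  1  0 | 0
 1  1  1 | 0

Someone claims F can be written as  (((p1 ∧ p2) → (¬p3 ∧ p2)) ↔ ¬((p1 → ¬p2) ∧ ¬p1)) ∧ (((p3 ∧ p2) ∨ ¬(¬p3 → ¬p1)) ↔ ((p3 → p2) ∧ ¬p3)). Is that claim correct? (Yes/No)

No

Evaluate (((p1 ∧ p2) → (¬p3 ∧ p2)) ↔ ¬((p1 → ¬p2) ∧ ¬p1)) ∧ (((p3 ∧ p2) ∨ ¬(¬p3 → ¬p1)) ↔ ((p3 → p2) ∧ ¬p3)) on each row and compare to F:
  p1=0, p2=0, p3=0: formula gives 0, F = 0 ✓
  p1=0, p2=0, p3=1: formula gives 0, F = 0 ✓
  p1=0, p2=1, p3=0: formula gives 0, F = 0 ✓
  p1=0, p2=1, p3=1: formula gives 0, F = 0 ✓
  p1=1, p2=0, p3=0: formula gives 1, F = 1 ✓
  …
  p1=1, p2=1, p3=0: formula gives 1, but F = 0 ✗
Row (1,1,0) is a counterexample, so the formula is not equivalent to F.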